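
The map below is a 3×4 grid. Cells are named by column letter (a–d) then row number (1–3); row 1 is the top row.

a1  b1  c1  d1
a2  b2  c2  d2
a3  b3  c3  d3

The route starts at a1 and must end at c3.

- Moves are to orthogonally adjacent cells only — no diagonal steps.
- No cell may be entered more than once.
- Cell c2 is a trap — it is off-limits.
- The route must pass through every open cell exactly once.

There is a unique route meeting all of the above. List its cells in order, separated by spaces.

Need to visit all 11 open cells exactly once, starting at a1 and ending at c3.
Cell a3 has only two open neighbours (a2 and b3), so the path must pass straight through it: one of those is the cell it's entered from and the other is where it exits.
Route from a1: down 2 to a3, right 1 to b3, up 2 to b1, right 2 to d1, down 2 to d3, left 1 to c3 — 10 moves in all.
Check: all 11 open cells covered.

a1 a2 a3 b3 b2 b1 c1 d1 d2 d3 c3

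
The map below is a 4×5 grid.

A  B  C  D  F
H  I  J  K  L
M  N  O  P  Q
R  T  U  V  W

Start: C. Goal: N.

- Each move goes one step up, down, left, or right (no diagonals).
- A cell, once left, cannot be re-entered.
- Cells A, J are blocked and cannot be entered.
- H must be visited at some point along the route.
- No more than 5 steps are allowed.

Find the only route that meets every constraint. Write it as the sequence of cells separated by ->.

The budget equals the shortest possible length, so every move has to be on a shortest route through the required cells.
Route from C: left to B, down to I, left to H, down to M, right to N — 5 moves in all.
Check: all required cells visited; 5 ≤ 5 moves.

C -> B -> I -> H -> M -> N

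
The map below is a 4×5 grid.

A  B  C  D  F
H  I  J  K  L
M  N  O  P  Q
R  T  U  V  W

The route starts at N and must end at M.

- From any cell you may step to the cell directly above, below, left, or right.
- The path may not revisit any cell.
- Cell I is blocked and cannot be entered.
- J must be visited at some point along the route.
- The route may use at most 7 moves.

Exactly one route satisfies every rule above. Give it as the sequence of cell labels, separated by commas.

The 7-move cap with required stops at J leaves no slack for detours.
Route from N: right to O, 2× up (reaching C), 2× left (reaching A), 2× down (reaching M) — 7 moves in all.
Check: all required cells visited; 7 ≤ 7 moves.

N, O, J, C, B, A, H, M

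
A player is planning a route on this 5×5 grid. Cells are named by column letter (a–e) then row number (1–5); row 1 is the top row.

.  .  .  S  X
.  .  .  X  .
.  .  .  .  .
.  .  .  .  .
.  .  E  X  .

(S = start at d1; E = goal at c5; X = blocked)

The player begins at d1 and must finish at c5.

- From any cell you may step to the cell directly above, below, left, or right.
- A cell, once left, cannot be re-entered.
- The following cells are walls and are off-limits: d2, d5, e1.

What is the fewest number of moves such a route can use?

5

The Manhattan distance from d1 to c5 is |1−5| + |4−3| = 5, so at least 5 moves are needed.
A route of 5 moves achieves this: d1 → c1 → c2 → c3 → c4 → c5.
Since 5 matches the lower bound, it is optimal.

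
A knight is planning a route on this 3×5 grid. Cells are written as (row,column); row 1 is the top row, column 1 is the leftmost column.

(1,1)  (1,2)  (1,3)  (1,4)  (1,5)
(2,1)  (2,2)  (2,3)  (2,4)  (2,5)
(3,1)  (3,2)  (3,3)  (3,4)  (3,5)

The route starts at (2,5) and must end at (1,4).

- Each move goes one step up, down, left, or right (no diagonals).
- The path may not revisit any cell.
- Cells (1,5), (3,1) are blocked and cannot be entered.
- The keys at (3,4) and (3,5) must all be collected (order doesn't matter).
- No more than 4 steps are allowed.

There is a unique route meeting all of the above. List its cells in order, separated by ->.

Any route must reach (3,4) and (3,5) and still end at (1,4) within 4 moves, so the order of the required stops is forced.
Route from (2,5): down to (3,5), left to (3,4), 2× up (reaching (1,4)) — 4 moves in all.
Check: all required cells visited; 4 ≤ 4 moves.

(2,5) -> (3,5) -> (3,4) -> (2,4) -> (1,4)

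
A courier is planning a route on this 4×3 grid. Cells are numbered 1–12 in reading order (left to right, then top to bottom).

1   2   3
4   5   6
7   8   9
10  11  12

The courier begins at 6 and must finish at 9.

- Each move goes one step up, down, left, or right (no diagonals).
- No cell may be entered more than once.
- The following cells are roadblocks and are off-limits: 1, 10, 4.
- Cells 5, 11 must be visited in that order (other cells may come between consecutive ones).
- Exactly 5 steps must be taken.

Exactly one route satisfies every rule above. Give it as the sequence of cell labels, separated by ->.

6 -> 5 -> 8 -> 11 -> 12 -> 9

The waypoints must appear in the order 5, 11, with no cell reused.
Route from 6: left to 5, 2× down (reaching 11), right to 12, up to 9 — 5 moves in all.
Check: order respected (5 at step 1, 11 at step 3); 5 moves as required.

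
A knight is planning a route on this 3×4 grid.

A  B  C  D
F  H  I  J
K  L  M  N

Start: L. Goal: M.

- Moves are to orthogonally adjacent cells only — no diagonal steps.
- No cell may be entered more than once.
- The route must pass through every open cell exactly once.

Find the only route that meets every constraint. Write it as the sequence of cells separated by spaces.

Need to visit all 12 open cells exactly once, starting at L and ending at M.
Cell K has only two open neighbours (F and L), so the path must pass straight through it: one of those is the cell it's entered from and the other is where it exits.
Route from L: left to K, 2× up (reaching A), right to B, down to H, right to I, up to C, right to D, 2× down (reaching N), left to M — 11 moves in all.
Check: all 12 open cells covered.

L K F A B H I C D J N M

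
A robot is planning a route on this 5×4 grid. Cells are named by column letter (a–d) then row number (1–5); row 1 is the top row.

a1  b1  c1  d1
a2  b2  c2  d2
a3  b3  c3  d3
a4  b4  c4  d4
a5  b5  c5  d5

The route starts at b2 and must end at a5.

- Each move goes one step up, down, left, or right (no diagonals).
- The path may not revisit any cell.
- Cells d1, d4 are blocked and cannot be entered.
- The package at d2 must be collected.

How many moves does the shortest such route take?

8

Any route passes through d2 somewhere between b2 and a5. Summing Manhattan distances along the two legs (b2 → d2 → a5) gives a lower bound of 2 + 6 = 8 moves.
A route of 8 moves achieves this: b2 → c2 → d2 → d3 → c3 → c4 → c5 → b5 → a5.
Since 8 matches the lower bound, it is optimal.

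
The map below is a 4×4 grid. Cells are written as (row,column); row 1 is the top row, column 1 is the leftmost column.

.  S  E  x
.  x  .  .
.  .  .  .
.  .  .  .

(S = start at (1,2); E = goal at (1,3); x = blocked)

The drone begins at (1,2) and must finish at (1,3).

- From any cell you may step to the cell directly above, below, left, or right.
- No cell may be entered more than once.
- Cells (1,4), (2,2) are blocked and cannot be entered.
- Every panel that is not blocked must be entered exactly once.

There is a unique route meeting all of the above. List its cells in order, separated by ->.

(1,2) -> (1,1) -> (2,1) -> (3,1) -> (4,1) -> (4,2) -> (3,2) -> (3,3) -> (4,3) -> (4,4) -> (3,4) -> (2,4) -> (2,3) -> (1,3)

Need to visit all 14 open cells exactly once, starting at (1,2) and ending at (1,3).
Cell (4,4) has only two open neighbours ((3,4) and (4,3)), so the path must pass straight through it: one of those is the cell it's entered from and the other is where it exits.
Route from (1,2): left 1 to (1,1), down 3 to (4,1), right 1 to (4,2), up 1 to (3,2), right 1 to (3,3), down 1 to (4,3), right 1 to (4,4), up 2 to (2,4), left 1 to (2,3), up 1 to (1,3) — 13 moves in all.
Check: all 14 open cells covered.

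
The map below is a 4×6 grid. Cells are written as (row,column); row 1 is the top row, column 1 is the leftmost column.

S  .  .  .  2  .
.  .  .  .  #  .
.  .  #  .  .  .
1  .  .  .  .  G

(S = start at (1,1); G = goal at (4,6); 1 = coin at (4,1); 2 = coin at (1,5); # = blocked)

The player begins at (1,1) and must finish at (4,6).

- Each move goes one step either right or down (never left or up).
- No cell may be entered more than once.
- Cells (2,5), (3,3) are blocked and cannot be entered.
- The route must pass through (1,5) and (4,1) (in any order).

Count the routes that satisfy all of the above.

0

A right/down-only route from (1,1) to (4,6) makes exactly 3 down-moves and 5 right-moves in some order.
With no other constraints that would be C(8,3) = 56 routes.
(4,1) is below but to the left of (1,5): going (1,5) → (4,1) would need a leftward move and (4,1) → (1,5) an upward move, so no right/down-only route can visit both required cells.
No route satisfies every constraint, so the count is 0.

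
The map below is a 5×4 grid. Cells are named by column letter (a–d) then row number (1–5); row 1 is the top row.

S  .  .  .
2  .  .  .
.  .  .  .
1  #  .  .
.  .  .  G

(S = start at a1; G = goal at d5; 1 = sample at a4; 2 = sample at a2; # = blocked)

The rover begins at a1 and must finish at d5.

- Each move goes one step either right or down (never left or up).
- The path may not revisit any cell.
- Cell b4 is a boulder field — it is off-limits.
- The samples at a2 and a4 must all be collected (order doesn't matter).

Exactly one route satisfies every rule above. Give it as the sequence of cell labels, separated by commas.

a1, a2, a3, a4, a5, b5, c5, d5

Moves only go right or down, so the column and row indices never decrease.
Route from a1: 4× down (reaching a5), 3× right (reaching d5) — 7 moves in all.
Check: all required cells visited.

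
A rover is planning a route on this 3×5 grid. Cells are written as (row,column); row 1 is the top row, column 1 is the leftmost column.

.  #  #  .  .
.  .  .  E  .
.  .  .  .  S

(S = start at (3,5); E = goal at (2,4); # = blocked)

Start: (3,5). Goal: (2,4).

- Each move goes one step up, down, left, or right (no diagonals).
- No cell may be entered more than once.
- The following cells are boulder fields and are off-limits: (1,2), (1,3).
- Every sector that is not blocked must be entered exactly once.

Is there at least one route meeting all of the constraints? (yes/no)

Cell (1,1) has only one open neighbour but is neither the start nor the goal, so a Hamiltonian route would have to both enter and leave it through the same neighbour — impossible without revisiting.

no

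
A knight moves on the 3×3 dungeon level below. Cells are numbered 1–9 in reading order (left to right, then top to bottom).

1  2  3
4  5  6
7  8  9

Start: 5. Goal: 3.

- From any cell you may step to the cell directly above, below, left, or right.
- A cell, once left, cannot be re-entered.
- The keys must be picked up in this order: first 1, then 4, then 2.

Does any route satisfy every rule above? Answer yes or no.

no

Ignoring the required order, 4 revisit-free routes from 5 to 3 pass through all of 1, 4, and 2; the waypoint orders that occur are 4 → 1 → 2 (3); 2 → 1 → 4 (1) — never 1 → 4 → 2.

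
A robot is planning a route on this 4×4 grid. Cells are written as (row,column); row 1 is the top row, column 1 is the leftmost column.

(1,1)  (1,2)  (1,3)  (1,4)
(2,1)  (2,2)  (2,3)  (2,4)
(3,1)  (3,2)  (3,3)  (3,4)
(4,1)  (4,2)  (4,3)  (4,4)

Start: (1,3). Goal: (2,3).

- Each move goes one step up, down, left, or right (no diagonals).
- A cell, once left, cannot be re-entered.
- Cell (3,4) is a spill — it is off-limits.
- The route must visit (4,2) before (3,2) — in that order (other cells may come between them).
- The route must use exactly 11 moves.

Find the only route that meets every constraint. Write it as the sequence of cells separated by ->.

(1,3) -> (1,2) -> (1,1) -> (2,1) -> (3,1) -> (4,1) -> (4,2) -> (4,3) -> (3,3) -> (3,2) -> (2,2) -> (2,3)

The waypoints must appear in the order (4,2), (3,2), with no cell reused.
Route from (1,3): left 2 to (1,1), down 3 to (4,1), right 2 to (4,3), up 1 to (3,3), left 1 to (3,2), up 1 to (2,2), right 1 to (2,3) — 11 moves in all.
Check: order respected ((4,2) at step 6, (3,2) at step 9); 11 moves as required.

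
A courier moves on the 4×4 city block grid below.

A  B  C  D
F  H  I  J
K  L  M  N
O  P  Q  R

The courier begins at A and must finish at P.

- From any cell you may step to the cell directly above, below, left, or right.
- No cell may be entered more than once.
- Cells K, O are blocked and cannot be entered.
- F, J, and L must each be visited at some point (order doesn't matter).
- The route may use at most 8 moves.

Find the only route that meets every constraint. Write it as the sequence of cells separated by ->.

The 8-move cap with required stops at F, J, L leaves no slack for detours.
Route from A: down to F, 3× right (reaching J), down to N, 2× left (reaching L), down to P — 8 moves in all.
Check: all required cells visited; 8 ≤ 8 moves.

A -> F -> H -> I -> J -> N -> M -> L -> P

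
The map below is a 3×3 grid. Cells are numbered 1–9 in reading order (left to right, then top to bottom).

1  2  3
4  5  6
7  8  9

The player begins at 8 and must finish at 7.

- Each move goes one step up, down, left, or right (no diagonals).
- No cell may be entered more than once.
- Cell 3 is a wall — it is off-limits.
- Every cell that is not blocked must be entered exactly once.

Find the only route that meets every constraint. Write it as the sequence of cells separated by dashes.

Need to visit all 8 open cells exactly once, starting at 8 and ending at 7.
Cell 6 has only two open neighbours (9 and 5), so the path must pass straight through it: one of those is the cell it's entered from and the other is where it exits.
Route from 8: right to 9, up to 6, left to 5, up to 2, left to 1, 2× down (reaching 7) — 7 moves in all.
Check: all 8 open cells covered.

8 - 9 - 6 - 5 - 2 - 1 - 4 - 7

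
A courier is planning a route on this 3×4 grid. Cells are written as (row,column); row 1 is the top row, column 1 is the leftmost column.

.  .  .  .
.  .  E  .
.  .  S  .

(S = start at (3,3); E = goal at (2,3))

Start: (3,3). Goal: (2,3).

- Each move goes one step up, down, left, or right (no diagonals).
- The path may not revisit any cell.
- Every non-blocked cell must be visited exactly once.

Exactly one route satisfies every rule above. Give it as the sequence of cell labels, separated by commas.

Need to visit all 12 open cells exactly once, starting at (3,3) and ending at (2,3).
Route from (3,3): right to (3,4), 2× up (reaching (1,4)), 3× left (reaching (1,1)), 2× down (reaching (3,1)), right to (3,2), up to (2,2), right to (2,3) — 11 moves in all.
Check: all 12 open cells covered.

(3,3), (3,4), (2,4), (1,4), (1,3), (1,2), (1,1), (2,1), (3,1), (3,2), (2,2), (2,3)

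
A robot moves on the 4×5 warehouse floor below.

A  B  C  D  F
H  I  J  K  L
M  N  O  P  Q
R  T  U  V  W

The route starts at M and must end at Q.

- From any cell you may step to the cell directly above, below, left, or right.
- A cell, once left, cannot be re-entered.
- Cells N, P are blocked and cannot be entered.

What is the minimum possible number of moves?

6

The Manhattan distance from M to Q is |3−3| + |1−5| = 4, so at least 4 moves are needed.
That bound ignores the blocked cells. Measuring each leg by the fewest moves that actually steer around them (M→Q: 6) raises the lower bound to 6.
A route of 6 moves exists: M → H → I → J → K → L → Q.
Since 6 matches that lower bound, it is optimal.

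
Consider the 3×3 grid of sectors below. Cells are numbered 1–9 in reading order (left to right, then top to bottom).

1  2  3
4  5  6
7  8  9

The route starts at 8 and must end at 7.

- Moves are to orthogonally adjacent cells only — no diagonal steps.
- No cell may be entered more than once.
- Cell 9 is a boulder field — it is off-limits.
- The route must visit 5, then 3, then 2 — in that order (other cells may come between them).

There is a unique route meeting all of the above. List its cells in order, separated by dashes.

8 - 5 - 6 - 3 - 2 - 1 - 4 - 7

The waypoints must appear in the order 5, 3, 2, with no cell reused.
Route from 8: up to 5, right to 6, up to 3, 2× left (reaching 1), 2× down (reaching 7) — 7 moves in all.
Check: order respected (5 at step 1, 3 at step 3, 2 at step 4).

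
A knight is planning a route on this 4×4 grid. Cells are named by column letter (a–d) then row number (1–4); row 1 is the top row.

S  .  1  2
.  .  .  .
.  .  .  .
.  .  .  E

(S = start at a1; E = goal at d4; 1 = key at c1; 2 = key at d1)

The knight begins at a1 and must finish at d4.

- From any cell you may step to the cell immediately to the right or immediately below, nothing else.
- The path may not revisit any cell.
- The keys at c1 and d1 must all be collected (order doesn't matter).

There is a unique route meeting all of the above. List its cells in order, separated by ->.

Moves only go right or down, so the column and row indices never decrease.
Route from a1: 3× right (reaching d1), 3× down (reaching d4) — 6 moves in all.
Check: all required cells visited.

a1 -> b1 -> c1 -> d1 -> d2 -> d3 -> d4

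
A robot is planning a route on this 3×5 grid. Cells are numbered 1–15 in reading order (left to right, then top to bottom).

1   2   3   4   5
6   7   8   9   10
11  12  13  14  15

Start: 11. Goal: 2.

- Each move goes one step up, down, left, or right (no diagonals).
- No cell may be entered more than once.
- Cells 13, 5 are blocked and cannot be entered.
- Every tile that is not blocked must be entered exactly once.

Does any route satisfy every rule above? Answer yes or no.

no

Colour the cells like a checkerboard: each orthogonal step flips colour, so a Hamiltonian route alternates colours. Here there are 6 cells of one colour and 7 of the other, with start on the opposite colour to the goal — the counts and endpoints can't be arranged into an alternating sequence of length 13, so no Hamiltonian route exists.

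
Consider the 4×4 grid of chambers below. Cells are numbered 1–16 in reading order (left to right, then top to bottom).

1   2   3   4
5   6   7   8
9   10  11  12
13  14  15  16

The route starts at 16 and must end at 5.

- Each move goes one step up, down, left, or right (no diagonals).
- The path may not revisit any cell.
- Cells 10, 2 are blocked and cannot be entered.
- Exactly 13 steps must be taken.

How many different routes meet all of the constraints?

Need simple routes of exactly 13 moves from 16 to 5 (Manhattan distance 5, so 4 moves are spent on a detour and 4 undoing it).
No route satisfies every constraint, so the count is 0.

0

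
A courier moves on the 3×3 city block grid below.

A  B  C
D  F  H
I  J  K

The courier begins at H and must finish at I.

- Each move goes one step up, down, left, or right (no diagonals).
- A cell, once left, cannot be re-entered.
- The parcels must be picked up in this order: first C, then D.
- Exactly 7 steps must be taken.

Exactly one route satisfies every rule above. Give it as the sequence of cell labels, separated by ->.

H -> C -> B -> A -> D -> F -> J -> I

The waypoints must appear in the order C, D, with no cell reused.
Route from H: up 1 to C, left 2 to A, down 1 to D, right 1 to F, down 1 to J, left 1 to I — 7 moves in all.
Check: order respected (C at step 1, D at step 4); 7 moves as required.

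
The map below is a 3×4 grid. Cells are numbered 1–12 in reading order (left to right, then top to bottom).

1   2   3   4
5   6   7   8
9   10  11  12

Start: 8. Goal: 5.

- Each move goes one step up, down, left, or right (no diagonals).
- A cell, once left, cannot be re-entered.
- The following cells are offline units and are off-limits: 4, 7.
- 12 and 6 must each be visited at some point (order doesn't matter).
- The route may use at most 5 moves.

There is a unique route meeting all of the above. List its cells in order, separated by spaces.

8 12 11 10 6 5

The budget equals the shortest possible length, so every move has to be on a shortest route through the required cells.
Route from 8: down to 12, 2× left (reaching 10), up to 6, left to 5 — 5 moves in all.
Check: all required cells visited; 5 ≤ 5 moves.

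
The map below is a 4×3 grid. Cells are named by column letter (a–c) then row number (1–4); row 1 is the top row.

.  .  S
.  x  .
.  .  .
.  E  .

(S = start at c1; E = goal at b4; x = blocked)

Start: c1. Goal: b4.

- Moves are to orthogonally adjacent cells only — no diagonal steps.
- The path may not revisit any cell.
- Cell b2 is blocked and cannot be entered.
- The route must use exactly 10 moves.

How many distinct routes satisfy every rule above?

Need simple routes of exactly 10 moves from c1 to b4 (Manhattan distance 4, so 3 moves are spent on a detour and 3 undoing it).
No route satisfies every constraint, so the count is 0.

0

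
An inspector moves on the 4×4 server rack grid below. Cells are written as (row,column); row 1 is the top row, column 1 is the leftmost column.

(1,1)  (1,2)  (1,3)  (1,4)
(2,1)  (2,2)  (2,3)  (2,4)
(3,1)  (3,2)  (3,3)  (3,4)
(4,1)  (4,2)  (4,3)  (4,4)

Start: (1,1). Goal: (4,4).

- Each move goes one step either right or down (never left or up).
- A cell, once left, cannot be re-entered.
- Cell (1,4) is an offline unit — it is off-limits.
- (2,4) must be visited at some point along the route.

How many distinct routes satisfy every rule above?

A right/down-only route from (1,1) to (4,4) makes exactly 3 down-moves and 3 right-moves in some order.
With no other constraints that would be C(6,3) = 20 routes.
Split at (2,4) and multiply the segment counts (each segment already excludes blocked cells): (1,1)→(2,4): 3; (2,4)→(4,4): 1; product = 3.
That gives 3 routes.

3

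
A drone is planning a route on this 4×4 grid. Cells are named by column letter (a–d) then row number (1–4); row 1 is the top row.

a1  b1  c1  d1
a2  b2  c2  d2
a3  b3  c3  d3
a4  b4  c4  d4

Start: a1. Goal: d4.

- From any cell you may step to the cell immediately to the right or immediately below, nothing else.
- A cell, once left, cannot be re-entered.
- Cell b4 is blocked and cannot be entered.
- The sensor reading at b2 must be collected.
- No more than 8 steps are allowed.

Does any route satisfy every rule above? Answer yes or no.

yes

One route that works: a1 → a2 → b2 → b3 → c3 → c4 → d4.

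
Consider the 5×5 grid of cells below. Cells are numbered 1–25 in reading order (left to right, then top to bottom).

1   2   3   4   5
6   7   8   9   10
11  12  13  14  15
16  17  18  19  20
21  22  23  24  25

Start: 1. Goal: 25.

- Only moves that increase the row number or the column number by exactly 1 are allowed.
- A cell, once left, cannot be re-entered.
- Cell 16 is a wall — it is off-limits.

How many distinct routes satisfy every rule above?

65

A right/down-only route from 1 to 25 makes exactly 4 down-moves and 4 right-moves in some order.
With no other constraints that would be C(8,4) = 70 routes.
Subtract routes through each blocked cell (inclusion–exclusion for overlaps): − through 16: 5 → 65.
That gives 65 routes.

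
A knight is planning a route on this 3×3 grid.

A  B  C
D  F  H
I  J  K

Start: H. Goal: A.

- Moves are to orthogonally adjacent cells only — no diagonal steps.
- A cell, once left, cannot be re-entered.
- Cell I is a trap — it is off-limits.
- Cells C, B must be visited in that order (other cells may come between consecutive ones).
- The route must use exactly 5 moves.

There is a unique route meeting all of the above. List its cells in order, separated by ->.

H -> C -> B -> F -> D -> A

The waypoints must appear in the order C, B, with no cell reused.
Route from H: up to C, left to B, down to F, left to D, up to A — 5 moves in all.
Check: order respected (C at step 1, B at step 2); 5 moves as required.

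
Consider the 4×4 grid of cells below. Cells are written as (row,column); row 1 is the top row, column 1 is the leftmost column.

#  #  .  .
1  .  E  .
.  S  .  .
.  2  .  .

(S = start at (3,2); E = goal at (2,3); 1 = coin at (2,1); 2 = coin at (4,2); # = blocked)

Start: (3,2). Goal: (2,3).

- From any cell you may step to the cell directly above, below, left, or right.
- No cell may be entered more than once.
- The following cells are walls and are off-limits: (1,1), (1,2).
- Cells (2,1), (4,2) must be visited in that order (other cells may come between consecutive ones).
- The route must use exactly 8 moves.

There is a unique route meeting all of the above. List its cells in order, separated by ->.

The waypoints must appear in the order (2,1), (4,2), with no cell reused.
Route from (3,2): up 1 to (2,2), left 1 to (2,1), down 2 to (4,1), right 2 to (4,3), up 2 to (2,3) — 8 moves in all.
Check: order respected (1 at step 2, 2 at step 5); 8 moves as required.

(3,2) -> (2,2) -> (2,1) -> (3,1) -> (4,1) -> (4,2) -> (4,3) -> (3,3) -> (2,3)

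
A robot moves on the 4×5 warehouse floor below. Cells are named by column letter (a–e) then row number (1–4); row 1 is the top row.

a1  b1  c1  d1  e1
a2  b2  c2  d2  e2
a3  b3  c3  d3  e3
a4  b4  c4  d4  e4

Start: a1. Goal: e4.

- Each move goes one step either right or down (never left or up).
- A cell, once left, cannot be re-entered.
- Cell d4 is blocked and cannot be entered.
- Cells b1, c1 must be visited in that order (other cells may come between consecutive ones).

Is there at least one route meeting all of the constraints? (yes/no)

yes

One route that works: a1 → b1 → c1 → c2 → c3 → d3 → e3 → e4.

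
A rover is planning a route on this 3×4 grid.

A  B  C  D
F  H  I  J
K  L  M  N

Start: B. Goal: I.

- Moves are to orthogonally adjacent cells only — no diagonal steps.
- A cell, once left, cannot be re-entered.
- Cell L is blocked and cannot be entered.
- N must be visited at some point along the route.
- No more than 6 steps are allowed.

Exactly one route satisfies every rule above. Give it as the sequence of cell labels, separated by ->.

The budget equals the shortest possible length, so every move has to be on a shortest route through the required cells.
Route from B: 2× right (reaching D), 2× down (reaching N), left to M, up to I — 6 moves in all.
Check: all required cells visited; 6 ≤ 6 moves.

B -> C -> D -> J -> N -> M -> I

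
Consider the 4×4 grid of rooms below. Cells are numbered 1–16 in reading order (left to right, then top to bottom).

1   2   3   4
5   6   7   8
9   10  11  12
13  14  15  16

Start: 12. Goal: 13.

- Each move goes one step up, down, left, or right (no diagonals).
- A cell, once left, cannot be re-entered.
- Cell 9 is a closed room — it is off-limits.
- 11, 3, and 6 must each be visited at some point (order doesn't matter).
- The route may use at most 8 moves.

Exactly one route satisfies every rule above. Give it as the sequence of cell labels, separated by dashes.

12 - 11 - 7 - 3 - 2 - 6 - 10 - 14 - 13

The 8-move cap with required stops at 11, 3, 6 leaves no slack for detours.
Route from 12: left to 11, 2× up (reaching 3), left to 2, 3× down (reaching 14), left to 13 — 8 moves in all.
Check: all required cells visited; 8 ≤ 8 moves.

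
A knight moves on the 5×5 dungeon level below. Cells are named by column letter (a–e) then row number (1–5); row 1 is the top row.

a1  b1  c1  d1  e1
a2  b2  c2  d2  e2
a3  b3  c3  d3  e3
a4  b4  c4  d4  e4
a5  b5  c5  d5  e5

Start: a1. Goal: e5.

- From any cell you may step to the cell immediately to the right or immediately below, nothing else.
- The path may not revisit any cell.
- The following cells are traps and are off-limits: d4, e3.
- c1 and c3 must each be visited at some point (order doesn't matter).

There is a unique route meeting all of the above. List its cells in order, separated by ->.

a1 -> b1 -> c1 -> c2 -> c3 -> c4 -> c5 -> d5 -> e5

Moves only go right or down, so the column and row indices never decrease.
Route from a1: 2× right (reaching c1), 4× down (reaching c5), 2× right (reaching e5) — 8 moves in all.
Check: all required cells visited.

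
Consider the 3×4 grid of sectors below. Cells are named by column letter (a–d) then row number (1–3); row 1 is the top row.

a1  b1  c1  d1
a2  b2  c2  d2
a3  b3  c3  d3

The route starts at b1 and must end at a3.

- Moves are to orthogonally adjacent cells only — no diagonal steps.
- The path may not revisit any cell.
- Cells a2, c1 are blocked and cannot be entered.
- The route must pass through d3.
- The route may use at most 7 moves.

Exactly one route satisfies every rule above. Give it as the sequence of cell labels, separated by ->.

The 7-move cap with required stops at d3 leaves no slack for detours.
Route from b1: down to b2, 2× right (reaching d2), down to d3, 3× left (reaching a3) — 7 moves in all.
Check: all required cells visited; 7 ≤ 7 moves.

b1 -> b2 -> c2 -> d2 -> d3 -> c3 -> b3 -> a3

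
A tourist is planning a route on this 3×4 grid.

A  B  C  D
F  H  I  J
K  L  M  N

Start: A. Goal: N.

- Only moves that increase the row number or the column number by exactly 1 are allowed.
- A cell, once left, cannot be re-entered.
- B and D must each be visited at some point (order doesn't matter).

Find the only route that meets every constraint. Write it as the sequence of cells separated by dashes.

Moves only go right or down, so the column and row indices never decrease.
Route from A: 3× right (reaching D), 2× down (reaching N) — 5 moves in all.
Check: all required cells visited.

A - B - C - D - J - N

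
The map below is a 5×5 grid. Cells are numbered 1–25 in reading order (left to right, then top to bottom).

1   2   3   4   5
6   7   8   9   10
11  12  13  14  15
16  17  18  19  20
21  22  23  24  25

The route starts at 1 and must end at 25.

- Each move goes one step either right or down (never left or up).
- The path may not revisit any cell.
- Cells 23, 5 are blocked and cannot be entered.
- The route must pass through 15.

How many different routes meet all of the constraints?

A right/down-only route from 1 to 25 makes exactly 4 down-moves and 4 right-moves in some order.
With no other constraints that would be C(8,4) = 70 routes.
Split at 15 and multiply the segment counts (each segment already excludes blocked cells): 1→15: 14; 15→25: 1; product = 14.
That gives 14 routes.

14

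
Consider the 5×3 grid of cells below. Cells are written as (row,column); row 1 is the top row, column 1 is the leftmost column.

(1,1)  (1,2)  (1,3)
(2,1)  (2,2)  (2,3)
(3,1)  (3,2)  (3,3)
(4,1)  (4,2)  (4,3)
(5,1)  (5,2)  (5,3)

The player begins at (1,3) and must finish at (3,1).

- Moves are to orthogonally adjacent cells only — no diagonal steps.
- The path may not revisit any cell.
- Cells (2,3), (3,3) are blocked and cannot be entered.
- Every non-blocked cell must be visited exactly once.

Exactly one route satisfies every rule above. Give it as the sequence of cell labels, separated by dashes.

Need to visit all 13 open cells exactly once, starting at (1,3) and ending at (3,1).
Cell (5,1) has only two open neighbours ((4,1) and (5,2)), so the path must pass straight through it: one of those is the cell it's entered from and the other is where it exits.
Route from (1,3): left 2 to (1,1), down 1 to (2,1), right 1 to (2,2), down 2 to (4,2), right 1 to (4,3), down 1 to (5,3), left 2 to (5,1), up 2 to (3,1) — 12 moves in all.
Check: all 13 open cells covered.

(1,3) - (1,2) - (1,1) - (2,1) - (2,2) - (3,2) - (4,2) - (4,3) - (5,3) - (5,2) - (5,1) - (4,1) - (3,1)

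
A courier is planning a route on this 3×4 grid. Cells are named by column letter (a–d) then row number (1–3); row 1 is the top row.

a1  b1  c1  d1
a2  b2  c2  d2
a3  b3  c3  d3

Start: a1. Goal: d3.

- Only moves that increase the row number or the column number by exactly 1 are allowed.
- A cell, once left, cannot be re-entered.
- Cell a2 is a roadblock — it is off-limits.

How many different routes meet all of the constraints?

6

A right/down-only route from a1 to d3 makes exactly 2 down-moves and 3 right-moves in some order.
With no other constraints that would be C(5,2) = 10 routes.
Subtract routes through each blocked cell (inclusion–exclusion for overlaps): − through a2: 4 → 6.
That gives 6 routes.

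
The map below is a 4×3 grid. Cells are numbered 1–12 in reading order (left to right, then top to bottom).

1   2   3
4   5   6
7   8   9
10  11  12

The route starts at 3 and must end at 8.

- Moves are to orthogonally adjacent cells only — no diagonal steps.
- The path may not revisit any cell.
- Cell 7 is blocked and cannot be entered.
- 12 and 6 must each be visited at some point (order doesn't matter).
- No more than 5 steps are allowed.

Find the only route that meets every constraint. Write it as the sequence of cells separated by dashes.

The budget equals the shortest possible length, so every move has to be on a shortest route through the required cells.
Route from 3: 3× down (reaching 12), left to 11, up to 8 — 5 moves in all.
Check: all required cells visited; 5 ≤ 5 moves.

3 - 6 - 9 - 12 - 11 - 8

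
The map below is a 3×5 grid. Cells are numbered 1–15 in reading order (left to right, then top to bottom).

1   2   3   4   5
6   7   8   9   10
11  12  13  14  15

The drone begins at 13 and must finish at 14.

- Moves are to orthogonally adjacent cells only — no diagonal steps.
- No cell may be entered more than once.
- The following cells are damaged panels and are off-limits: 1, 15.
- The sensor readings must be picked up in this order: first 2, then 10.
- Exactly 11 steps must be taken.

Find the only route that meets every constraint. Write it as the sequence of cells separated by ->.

13 -> 12 -> 11 -> 6 -> 7 -> 2 -> 3 -> 4 -> 5 -> 10 -> 9 -> 14

The waypoints must appear in the order 2, 10, with no cell reused.
Route from 13: left 2 to 11, up 1 to 6, right 1 to 7, up 1 to 2, right 3 to 5, down 1 to 10, left 1 to 9, down 1 to 14 — 11 moves in all.
Check: order respected (2 at step 5, 10 at step 9); 11 moves as required.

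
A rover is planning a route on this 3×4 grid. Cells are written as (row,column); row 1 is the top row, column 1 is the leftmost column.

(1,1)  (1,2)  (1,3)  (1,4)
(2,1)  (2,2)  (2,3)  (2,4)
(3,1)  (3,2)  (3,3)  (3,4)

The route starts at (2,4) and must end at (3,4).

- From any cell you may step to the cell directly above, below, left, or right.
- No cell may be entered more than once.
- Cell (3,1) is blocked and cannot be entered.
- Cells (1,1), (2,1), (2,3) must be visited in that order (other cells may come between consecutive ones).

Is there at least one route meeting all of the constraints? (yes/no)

One route that works: (2,4) → (1,4) → (1,3) → (1,2) → (1,1) → (2,1) → (2,2) → (2,3) → (3,3) → (3,4).

yes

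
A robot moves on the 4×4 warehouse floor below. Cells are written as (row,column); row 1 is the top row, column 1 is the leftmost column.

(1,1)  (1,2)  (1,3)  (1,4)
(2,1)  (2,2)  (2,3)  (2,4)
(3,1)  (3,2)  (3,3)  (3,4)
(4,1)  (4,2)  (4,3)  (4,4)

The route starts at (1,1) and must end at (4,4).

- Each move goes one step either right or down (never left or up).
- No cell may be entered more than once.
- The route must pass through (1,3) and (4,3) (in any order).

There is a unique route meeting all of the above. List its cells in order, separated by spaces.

Moves only go right or down, so the column and row indices never decrease.
Route from (1,1): 2× right (reaching (1,3)), 3× down (reaching (4,3)), right to (4,4) — 6 moves in all.
Check: all required cells visited.

(1,1) (1,2) (1,3) (2,3) (3,3) (4,3) (4,4)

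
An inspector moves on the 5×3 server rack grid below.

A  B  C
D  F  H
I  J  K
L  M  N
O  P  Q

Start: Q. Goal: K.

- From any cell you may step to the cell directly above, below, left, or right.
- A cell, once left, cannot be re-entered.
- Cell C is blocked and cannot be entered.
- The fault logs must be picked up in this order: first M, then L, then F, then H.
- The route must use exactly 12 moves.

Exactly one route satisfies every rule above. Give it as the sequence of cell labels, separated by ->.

Q -> N -> M -> P -> O -> L -> I -> D -> A -> B -> F -> H -> K

The waypoints must appear in the order M, L, F, H, with no cell reused.
Route from Q: up 1 to N, left 1 to M, down 1 to P, left 1 to O, up 4 to A, right 1 to B, down 1 to F, right 1 to H, down 1 to K — 12 moves in all.
Check: order respected (M at step 2, L at step 5, F at step 10, H at step 11); 12 moves as required.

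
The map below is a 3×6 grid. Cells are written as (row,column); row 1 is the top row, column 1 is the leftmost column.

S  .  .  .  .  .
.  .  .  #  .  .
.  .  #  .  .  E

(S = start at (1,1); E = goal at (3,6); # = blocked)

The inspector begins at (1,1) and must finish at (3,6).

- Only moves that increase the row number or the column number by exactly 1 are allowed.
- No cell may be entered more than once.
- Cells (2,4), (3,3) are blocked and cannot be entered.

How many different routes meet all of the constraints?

A right/down-only route from (1,1) to (3,6) makes exactly 2 down-moves and 5 right-moves in some order.
With no other constraints that would be C(7,2) = 21 routes.
Subtract routes through each blocked cell (inclusion–exclusion for overlaps): − through (2,4): 12 − through (3,3): 6 → 3.
That gives 3 routes.

3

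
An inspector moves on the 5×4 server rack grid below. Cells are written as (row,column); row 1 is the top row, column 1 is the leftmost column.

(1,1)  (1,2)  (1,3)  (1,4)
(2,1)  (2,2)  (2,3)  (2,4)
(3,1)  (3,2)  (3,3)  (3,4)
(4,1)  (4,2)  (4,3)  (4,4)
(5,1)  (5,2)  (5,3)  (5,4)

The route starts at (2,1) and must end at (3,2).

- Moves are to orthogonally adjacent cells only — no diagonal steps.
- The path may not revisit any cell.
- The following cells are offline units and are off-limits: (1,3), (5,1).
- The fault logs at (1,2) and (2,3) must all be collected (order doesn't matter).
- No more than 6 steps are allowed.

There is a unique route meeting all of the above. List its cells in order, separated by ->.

(2,1) -> (1,1) -> (1,2) -> (2,2) -> (2,3) -> (3,3) -> (3,2)

The 6-move cap with required stops at (1,2), (2,3) leaves no slack for detours.
Route from (2,1): up to (1,1), right to (1,2), down to (2,2), right to (2,3), down to (3,3), left to (3,2) — 6 moves in all.
Check: all required cells visited; 6 ≤ 6 moves.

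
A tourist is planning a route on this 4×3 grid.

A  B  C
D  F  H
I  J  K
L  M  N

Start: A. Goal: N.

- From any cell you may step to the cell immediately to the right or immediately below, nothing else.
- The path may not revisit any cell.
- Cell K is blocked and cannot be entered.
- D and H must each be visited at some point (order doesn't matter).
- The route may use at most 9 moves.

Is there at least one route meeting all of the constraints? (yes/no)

no

Right/down moves force the required cells to be taken in the order D, H. Every right/down route from H to N runs into a blocked cell, so that leg cannot be completed.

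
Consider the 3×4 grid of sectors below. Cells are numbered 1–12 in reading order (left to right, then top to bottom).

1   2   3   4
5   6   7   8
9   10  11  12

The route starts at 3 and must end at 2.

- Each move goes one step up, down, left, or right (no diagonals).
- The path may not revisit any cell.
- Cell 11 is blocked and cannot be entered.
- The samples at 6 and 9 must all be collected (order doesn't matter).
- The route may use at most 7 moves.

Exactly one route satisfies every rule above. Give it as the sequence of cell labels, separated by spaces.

The budget equals the shortest possible length, so every move has to be on a shortest route through the required cells.
Route from 3: down to 7, left to 6, down to 10, left to 9, 2× up (reaching 1), right to 2 — 7 moves in all.
Check: all required cells visited; 7 ≤ 7 moves.

3 7 6 10 9 5 1 2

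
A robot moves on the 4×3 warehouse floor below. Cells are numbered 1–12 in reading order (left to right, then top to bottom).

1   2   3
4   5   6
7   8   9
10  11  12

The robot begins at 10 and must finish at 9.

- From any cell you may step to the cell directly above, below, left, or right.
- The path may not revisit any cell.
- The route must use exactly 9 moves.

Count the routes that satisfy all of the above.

Need simple routes of exactly 9 moves from 10 to 9 (Manhattan distance 3, so 3 moves are spent on a detour and 3 undoing it).
Enumerating: 10 7 4 1 2 5 8 11 12 9 | 10 7 4 1 2 3 6 5 8 9 | 10 7 8 5 4 1 2 3 6 9 | 10 11 8 5 4 1 2 3 6 9 | 10 11 8 7 4 1 2 5 6 9 | 10 11 8 7 4 1 2 3 6 9 | 10 11 8 7 4 5 2 3 6 9.
That gives 7 routes.

7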